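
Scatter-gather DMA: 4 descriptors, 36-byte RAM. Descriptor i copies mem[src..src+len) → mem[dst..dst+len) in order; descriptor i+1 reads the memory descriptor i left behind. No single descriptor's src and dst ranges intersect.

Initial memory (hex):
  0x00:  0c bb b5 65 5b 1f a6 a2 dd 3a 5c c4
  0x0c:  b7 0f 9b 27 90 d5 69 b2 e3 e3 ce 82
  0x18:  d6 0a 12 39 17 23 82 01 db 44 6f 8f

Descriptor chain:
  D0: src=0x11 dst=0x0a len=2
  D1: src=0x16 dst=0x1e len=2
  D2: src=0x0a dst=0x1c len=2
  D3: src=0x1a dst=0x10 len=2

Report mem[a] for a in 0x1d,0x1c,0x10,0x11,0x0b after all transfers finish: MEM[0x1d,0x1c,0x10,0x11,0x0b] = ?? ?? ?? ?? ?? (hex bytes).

MEM[0x1d,0x1c,0x10,0x11,0x0b] = 69 d5 12 39 69

  after D0: wrote 2B at 0x0a = d569
  after D1: wrote 2B at 0x1e = ce82
  after D2: wrote 2B at 0x1c = d569
  after D3: wrote 2B at 0x10 = 1239
query mem[0x1d]=0x69, mem[0x1c]=0xd5, mem[0x10]=0x12, mem[0x11]=0x39, mem[0x0b]=0x69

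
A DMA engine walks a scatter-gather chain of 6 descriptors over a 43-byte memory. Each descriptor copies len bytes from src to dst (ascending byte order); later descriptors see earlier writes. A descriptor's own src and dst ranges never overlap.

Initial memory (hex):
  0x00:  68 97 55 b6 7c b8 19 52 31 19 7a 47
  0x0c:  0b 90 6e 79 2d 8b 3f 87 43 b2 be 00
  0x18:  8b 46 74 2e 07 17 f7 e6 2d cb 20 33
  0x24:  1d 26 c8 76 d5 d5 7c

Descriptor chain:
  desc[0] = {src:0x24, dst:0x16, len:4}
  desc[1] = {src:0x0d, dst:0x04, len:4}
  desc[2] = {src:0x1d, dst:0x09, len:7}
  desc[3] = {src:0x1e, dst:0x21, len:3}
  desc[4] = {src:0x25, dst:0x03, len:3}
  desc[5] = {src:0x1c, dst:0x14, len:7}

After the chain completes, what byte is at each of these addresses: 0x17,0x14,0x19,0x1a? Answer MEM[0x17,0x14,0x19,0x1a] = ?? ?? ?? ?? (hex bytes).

#0 dst[0x16+4] := {0x1d,0x26,0xc8,0x76}
#1 dst[0x04+4] := {0x90,0x6e,0x79,0x2d}
#2 dst[0x09+7] := {0x17,0xf7,0xe6,0x2d,0xcb,0x20,0x33}
#3 dst[0x21+3] := {0xf7,0xe6,0x2d}
#4 dst[0x03+3] := {0x26,0xc8,0x76}
#5 dst[0x14+7] := {0x07,0x17,0xf7,0xe6,0x2d,0xf7,0xe6}
query mem[0x17]=0xe6, mem[0x14]=0x07, mem[0x19]=0xf7, mem[0x1a]=0xe6

MEM[0x17,0x14,0x19,0x1a] = e6 07 f7 e6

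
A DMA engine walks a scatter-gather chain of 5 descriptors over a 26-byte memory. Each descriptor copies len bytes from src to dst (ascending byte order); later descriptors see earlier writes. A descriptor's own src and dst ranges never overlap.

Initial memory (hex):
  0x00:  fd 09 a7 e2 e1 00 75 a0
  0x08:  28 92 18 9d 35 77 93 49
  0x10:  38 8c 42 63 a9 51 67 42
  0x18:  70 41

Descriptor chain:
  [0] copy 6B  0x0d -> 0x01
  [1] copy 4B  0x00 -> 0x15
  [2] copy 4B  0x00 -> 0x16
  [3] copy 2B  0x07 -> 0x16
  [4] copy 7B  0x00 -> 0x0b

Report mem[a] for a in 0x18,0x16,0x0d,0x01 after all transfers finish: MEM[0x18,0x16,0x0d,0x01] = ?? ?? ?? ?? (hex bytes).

#0 dst[0x01+6] := {0x77,0x93,0x49,0x38,0x8c,0x42}
#1 dst[0x15+4] := {0xfd,0x77,0x93,0x49}
#2 dst[0x16+4] := {0xfd,0x77,0x93,0x49}
#3 dst[0x16+2] := {0xa0,0x28}
#4 dst[0x0b+7] := {0xfd,0x77,0x93,0x49,0x38,0x8c,0x42}
query mem[0x18]=0x93, mem[0x16]=0xa0, mem[0x0d]=0x93, mem[0x01]=0x77

MEM[0x18,0x16,0x0d,0x01] = 93 a0 93 77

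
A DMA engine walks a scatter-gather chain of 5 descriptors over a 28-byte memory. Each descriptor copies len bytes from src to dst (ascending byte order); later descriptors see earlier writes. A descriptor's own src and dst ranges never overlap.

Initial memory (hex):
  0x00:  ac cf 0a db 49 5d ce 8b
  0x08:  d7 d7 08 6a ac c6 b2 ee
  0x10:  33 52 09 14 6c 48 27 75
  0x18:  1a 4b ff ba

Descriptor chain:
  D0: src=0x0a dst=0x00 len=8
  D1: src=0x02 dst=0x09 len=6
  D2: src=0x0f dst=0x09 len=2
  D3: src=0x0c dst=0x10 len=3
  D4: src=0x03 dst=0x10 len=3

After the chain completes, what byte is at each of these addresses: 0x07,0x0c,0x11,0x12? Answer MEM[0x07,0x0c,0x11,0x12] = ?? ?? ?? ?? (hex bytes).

D0: mem[0x00..0x07] <- [08 6a ac c6 b2 ee 33 52]
D1: mem[0x09..0x0e] <- [ac c6 b2 ee 33 52]
D2: mem[0x09..0x0a] <- [ee 33]
D3: mem[0x10..0x12] <- [ee 33 52]
D4: mem[0x10..0x12] <- [c6 b2 ee]
query mem[0x07]=0x52, mem[0x0c]=0xee, mem[0x11]=0xb2, mem[0x12]=0xee

MEM[0x07,0x0c,0x11,0x12] = 52 ee b2 ee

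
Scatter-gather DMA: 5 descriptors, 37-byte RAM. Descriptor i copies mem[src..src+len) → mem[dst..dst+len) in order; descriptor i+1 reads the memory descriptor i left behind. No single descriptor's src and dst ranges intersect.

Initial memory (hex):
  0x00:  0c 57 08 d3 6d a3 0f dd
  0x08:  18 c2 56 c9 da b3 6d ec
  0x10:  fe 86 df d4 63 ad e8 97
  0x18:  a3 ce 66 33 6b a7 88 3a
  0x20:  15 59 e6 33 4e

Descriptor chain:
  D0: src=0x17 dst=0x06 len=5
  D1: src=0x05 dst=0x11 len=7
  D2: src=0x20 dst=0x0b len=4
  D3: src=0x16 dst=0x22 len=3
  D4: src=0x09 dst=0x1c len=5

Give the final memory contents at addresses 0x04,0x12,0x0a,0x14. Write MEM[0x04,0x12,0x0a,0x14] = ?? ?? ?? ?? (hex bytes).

D0: mem[0x06..0x0a] <- [97 a3 ce 66 33]
D1: mem[0x11..0x17] <- [a3 97 a3 ce 66 33 c9]
D2: mem[0x0b..0x0e] <- [15 59 e6 33]
D3: mem[0x22..0x24] <- [33 c9 a3]
D4: mem[0x1c..0x20] <- [66 33 15 59 e6]
query mem[0x04]=0x6d, mem[0x12]=0x97, mem[0x0a]=0x33, mem[0x14]=0xce

MEM[0x04,0x12,0x0a,0x14] = 6d 97 33 ce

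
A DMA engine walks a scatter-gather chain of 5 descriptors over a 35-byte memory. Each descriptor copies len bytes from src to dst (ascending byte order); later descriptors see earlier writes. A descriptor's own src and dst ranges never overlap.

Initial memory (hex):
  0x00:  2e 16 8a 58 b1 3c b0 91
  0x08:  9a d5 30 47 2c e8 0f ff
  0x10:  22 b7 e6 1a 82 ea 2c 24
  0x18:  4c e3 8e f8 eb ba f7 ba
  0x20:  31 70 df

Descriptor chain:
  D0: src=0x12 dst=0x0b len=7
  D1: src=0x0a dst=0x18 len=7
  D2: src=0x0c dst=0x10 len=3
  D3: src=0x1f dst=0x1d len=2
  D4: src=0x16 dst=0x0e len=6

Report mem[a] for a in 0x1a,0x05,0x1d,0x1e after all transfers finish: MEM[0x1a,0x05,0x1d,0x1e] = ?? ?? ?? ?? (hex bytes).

D0: mem[0x0b..0x11] <- [e6 1a 82 ea 2c 24 4c]
D1: mem[0x18..0x1e] <- [30 e6 1a 82 ea 2c 24]
D2: mem[0x10..0x12] <- [1a 82 ea]
D3: mem[0x1d..0x1e] <- [ba 31]
D4: mem[0x0e..0x13] <- [2c 24 30 e6 1a 82]
query mem[0x1a]=0x1a, mem[0x05]=0x3c, mem[0x1d]=0xba, mem[0x1e]=0x31

MEM[0x1a,0x05,0x1d,0x1e] = 1a 3c ba 31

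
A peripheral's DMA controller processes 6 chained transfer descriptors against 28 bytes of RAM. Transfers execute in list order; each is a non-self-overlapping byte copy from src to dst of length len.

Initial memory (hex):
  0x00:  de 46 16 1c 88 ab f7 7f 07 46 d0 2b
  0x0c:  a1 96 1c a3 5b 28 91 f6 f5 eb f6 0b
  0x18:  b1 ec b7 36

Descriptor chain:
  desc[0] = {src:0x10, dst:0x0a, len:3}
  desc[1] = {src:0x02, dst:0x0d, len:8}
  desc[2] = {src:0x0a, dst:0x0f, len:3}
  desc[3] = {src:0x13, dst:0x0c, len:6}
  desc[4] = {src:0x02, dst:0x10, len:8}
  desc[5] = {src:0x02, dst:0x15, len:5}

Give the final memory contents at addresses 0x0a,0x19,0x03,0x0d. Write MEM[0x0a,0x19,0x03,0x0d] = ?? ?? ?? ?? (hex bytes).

  after D0: wrote 3B at 0x0a = 5b2891
  after D1: wrote 8B at 0x0d = 161c88abf77f0746
  after D2: wrote 3B at 0x0f = 5b2891
  after D3: wrote 6B at 0x0c = 0746ebf60bb1
  after D4: wrote 8B at 0x10 = 161c88abf77f0746
  after D5: wrote 5B at 0x15 = 161c88abf7
query mem[0x0a]=0x5b, mem[0x19]=0xf7, mem[0x03]=0x1c, mem[0x0d]=0x46

MEM[0x0a,0x19,0x03,0x0d] = 5b f7 1c 46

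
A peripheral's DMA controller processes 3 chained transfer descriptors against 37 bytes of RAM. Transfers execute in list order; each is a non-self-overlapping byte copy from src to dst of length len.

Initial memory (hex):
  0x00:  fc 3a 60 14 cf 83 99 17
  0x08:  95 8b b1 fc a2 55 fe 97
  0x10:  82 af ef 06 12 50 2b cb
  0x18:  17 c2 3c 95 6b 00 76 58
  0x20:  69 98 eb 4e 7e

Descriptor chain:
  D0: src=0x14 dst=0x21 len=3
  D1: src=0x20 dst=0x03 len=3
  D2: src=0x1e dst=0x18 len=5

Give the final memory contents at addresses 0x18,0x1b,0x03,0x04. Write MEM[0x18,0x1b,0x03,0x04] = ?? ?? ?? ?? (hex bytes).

MEM[0x18,0x1b,0x03,0x04] = 76 12 69 12

[0] 0x14->0x21 len=3 : 12 50 2b
[1] 0x20->0x03 len=3 : 69 12 50
[2] 0x1e->0x18 len=5 : 76 58 69 12 50
query mem[0x18]=0x76, mem[0x1b]=0x12, mem[0x03]=0x69, mem[0x04]=0x12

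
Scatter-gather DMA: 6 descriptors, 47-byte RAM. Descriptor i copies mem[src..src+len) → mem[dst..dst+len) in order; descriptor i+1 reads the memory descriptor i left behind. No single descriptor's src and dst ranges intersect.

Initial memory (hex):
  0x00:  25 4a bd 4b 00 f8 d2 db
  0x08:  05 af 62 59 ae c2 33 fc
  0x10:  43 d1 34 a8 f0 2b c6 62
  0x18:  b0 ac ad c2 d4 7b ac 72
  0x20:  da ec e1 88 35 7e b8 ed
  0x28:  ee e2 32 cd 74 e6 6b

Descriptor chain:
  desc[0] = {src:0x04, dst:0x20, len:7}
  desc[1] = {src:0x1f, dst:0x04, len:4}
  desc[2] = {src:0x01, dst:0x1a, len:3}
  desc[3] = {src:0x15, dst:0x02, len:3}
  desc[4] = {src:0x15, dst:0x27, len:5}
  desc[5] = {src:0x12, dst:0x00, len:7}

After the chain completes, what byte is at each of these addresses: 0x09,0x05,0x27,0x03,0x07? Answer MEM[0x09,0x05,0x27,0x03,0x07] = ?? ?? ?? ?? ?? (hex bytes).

[0] 0x04->0x20 len=7 : 00 f8 d2 db 05 af 62
[1] 0x1f->0x04 len=4 : 72 00 f8 d2
[2] 0x01->0x1a len=3 : 4a bd 4b
[3] 0x15->0x02 len=3 : 2b c6 62
[4] 0x15->0x27 len=5 : 2b c6 62 b0 ac
[5] 0x12->0x00 len=7 : 34 a8 f0 2b c6 62 b0
query mem[0x09]=0xaf, mem[0x05]=0x62, mem[0x27]=0x2b, mem[0x03]=0x2b, mem[0x07]=0xd2

MEM[0x09,0x05,0x27,0x03,0x07] = af 62 2b 2b d2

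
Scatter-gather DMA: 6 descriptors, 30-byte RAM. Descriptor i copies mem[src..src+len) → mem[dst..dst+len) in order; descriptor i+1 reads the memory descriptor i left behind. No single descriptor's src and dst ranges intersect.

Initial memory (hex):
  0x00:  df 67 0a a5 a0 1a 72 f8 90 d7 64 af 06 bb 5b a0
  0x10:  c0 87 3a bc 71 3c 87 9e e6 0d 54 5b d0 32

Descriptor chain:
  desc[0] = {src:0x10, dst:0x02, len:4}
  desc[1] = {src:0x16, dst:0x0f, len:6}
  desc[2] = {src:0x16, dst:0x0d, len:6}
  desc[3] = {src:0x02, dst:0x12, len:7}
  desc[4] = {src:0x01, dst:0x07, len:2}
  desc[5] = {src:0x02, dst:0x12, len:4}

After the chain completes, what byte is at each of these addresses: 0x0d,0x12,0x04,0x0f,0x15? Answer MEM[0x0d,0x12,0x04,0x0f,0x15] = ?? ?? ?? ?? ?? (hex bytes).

MEM[0x0d,0x12,0x04,0x0f,0x15] = 87 c0 3a e6 bc

[0] 0x10->0x02 len=4 : c0 87 3a bc
[1] 0x16->0x0f len=6 : 87 9e e6 0d 54 5b
[2] 0x16->0x0d len=6 : 87 9e e6 0d 54 5b
[3] 0x02->0x12 len=7 : c0 87 3a bc 72 f8 90
[4] 0x01->0x07 len=2 : 67 c0
[5] 0x02->0x12 len=4 : c0 87 3a bc
query mem[0x0d]=0x87, mem[0x12]=0xc0, mem[0x04]=0x3a, mem[0x0f]=0xe6, mem[0x15]=0xbc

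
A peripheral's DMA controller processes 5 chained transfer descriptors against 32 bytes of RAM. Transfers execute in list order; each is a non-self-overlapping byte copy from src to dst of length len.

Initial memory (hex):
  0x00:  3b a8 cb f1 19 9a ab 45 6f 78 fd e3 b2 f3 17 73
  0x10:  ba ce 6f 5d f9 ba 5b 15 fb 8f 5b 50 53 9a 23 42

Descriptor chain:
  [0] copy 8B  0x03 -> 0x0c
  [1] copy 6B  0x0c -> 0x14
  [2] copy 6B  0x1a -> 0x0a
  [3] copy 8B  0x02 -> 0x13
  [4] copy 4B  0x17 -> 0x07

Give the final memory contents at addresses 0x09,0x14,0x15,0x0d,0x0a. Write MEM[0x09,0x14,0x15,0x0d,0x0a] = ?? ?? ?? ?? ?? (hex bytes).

#0 dst[0x0c+8] := {0xf1,0x19,0x9a,0xab,0x45,0x6f,0x78,0xfd}
#1 dst[0x14+6] := {0xf1,0x19,0x9a,0xab,0x45,0x6f}
#2 dst[0x0a+6] := {0x5b,0x50,0x53,0x9a,0x23,0x42}
#3 dst[0x13+8] := {0xcb,0xf1,0x19,0x9a,0xab,0x45,0x6f,0x78}
#4 dst[0x07+4] := {0xab,0x45,0x6f,0x78}
query mem[0x09]=0x6f, mem[0x14]=0xf1, mem[0x15]=0x19, mem[0x0d]=0x9a, mem[0x0a]=0x78

MEM[0x09,0x14,0x15,0x0d,0x0a] = 6f f1 19 9a 78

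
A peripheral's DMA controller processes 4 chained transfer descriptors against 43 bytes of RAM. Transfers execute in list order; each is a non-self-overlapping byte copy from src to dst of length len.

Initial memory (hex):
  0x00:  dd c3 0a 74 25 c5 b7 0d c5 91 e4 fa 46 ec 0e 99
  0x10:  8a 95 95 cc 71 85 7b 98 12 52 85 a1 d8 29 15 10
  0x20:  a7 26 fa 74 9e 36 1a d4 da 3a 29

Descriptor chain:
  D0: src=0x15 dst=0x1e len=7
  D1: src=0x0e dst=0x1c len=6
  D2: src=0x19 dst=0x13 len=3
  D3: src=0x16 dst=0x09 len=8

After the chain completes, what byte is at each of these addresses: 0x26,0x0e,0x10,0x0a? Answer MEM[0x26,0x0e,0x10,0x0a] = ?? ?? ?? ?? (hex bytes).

MEM[0x26,0x0e,0x10,0x0a] = 1a a1 99 98

#0 dst[0x1e+7] := {0x85,0x7b,0x98,0x12,0x52,0x85,0xa1}
#1 dst[0x1c+6] := {0x0e,0x99,0x8a,0x95,0x95,0xcc}
#2 dst[0x13+3] := {0x52,0x85,0xa1}
#3 dst[0x09+8] := {0x7b,0x98,0x12,0x52,0x85,0xa1,0x0e,0x99}
query mem[0x26]=0x1a, mem[0x0e]=0xa1, mem[0x10]=0x99, mem[0x0a]=0x98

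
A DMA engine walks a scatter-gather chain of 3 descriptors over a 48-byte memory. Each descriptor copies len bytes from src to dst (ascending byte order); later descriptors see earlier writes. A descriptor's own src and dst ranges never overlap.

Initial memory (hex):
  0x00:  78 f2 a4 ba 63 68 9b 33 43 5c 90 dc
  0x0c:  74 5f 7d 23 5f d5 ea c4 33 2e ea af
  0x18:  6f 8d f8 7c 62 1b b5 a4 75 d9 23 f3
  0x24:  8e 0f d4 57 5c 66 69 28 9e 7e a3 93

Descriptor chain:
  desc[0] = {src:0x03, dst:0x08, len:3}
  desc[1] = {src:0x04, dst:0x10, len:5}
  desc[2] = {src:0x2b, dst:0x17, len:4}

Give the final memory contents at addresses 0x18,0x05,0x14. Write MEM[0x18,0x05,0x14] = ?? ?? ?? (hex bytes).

MEM[0x18,0x05,0x14] = 9e 68 ba

[0] 0x03->0x08 len=3 : ba 63 68
[1] 0x04->0x10 len=5 : 63 68 9b 33 ba
[2] 0x2b->0x17 len=4 : 28 9e 7e a3
query mem[0x18]=0x9e, mem[0x05]=0x68, mem[0x14]=0xba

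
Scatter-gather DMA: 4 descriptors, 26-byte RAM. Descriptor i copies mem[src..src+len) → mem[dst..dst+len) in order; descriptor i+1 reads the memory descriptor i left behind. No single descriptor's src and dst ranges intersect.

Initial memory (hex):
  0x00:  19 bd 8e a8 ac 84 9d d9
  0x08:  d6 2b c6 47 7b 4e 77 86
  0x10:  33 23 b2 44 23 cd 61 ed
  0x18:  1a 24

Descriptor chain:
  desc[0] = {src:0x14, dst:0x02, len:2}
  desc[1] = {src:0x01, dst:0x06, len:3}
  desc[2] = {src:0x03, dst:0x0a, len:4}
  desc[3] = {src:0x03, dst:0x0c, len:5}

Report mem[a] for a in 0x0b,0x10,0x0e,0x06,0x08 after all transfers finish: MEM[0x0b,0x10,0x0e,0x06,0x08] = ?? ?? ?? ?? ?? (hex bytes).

#0 dst[0x02+2] := {0x23,0xcd}
#1 dst[0x06+3] := {0xbd,0x23,0xcd}
#2 dst[0x0a+4] := {0xcd,0xac,0x84,0xbd}
#3 dst[0x0c+5] := {0xcd,0xac,0x84,0xbd,0x23}
query mem[0x0b]=0xac, mem[0x10]=0x23, mem[0x0e]=0x84, mem[0x06]=0xbd, mem[0x08]=0xcd

MEM[0x0b,0x10,0x0e,0x06,0x08] = ac 23 84 bd cd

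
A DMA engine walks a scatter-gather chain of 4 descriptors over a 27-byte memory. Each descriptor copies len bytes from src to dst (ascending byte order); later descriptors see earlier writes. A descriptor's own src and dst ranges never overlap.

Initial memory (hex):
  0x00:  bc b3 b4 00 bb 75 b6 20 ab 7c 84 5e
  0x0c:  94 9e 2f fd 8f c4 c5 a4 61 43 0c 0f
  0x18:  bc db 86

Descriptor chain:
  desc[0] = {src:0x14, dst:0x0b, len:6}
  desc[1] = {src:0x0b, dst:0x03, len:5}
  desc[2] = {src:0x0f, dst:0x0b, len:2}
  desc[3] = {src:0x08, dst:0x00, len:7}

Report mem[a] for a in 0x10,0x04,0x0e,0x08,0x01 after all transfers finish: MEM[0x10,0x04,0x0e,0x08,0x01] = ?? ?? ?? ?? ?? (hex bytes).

  after D0: wrote 6B at 0x0b = 61430c0fbcdb
  after D1: wrote 5B at 0x03 = 61430c0fbc
  after D2: wrote 2B at 0x0b = bcdb
  after D3: wrote 7B at 0x00 = ab7c84bcdb0c0f
query mem[0x10]=0xdb, mem[0x04]=0xdb, mem[0x0e]=0x0f, mem[0x08]=0xab, mem[0x01]=0x7c

MEM[0x10,0x04,0x0e,0x08,0x01] = db db 0f ab 7c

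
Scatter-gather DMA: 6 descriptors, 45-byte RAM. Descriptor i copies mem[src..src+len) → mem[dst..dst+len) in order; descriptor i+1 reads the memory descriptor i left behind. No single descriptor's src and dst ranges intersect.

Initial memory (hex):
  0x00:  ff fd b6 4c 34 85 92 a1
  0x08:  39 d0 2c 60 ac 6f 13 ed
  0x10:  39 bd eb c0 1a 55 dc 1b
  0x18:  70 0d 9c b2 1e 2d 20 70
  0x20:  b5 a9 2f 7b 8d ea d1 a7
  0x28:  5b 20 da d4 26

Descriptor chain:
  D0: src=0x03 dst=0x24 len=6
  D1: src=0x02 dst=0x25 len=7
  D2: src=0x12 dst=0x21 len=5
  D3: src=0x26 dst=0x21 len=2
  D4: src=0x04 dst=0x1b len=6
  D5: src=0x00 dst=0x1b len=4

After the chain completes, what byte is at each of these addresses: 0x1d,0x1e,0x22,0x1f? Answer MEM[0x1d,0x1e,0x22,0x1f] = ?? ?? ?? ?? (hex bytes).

[0] 0x03->0x24 len=6 : 4c 34 85 92 a1 39
[1] 0x02->0x25 len=7 : b6 4c 34 85 92 a1 39
[2] 0x12->0x21 len=5 : eb c0 1a 55 dc
[3] 0x26->0x21 len=2 : 4c 34
[4] 0x04->0x1b len=6 : 34 85 92 a1 39 d0
[5] 0x00->0x1b len=4 : ff fd b6 4c
query mem[0x1d]=0xb6, mem[0x1e]=0x4c, mem[0x22]=0x34, mem[0x1f]=0x39

MEM[0x1d,0x1e,0x22,0x1f] = b6 4c 34 39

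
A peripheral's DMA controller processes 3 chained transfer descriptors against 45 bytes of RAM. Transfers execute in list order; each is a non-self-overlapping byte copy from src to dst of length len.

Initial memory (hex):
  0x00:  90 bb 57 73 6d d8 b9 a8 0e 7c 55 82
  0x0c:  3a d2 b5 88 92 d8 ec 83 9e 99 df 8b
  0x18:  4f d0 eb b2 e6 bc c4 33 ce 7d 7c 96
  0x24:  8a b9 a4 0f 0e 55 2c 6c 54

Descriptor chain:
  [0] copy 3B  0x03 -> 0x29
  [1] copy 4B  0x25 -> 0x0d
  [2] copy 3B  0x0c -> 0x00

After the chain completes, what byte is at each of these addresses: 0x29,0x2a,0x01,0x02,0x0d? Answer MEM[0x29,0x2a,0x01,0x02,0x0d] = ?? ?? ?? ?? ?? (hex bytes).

  after D0: wrote 3B at 0x29 = 736dd8
  after D1: wrote 4B at 0x0d = b9a40f0e
  after D2: wrote 3B at 0x00 = 3ab9a4
query mem[0x29]=0x73, mem[0x2a]=0x6d, mem[0x01]=0xb9, mem[0x02]=0xa4, mem[0x0d]=0xb9

MEM[0x29,0x2a,0x01,0x02,0x0d] = 73 6d b9 a4 b9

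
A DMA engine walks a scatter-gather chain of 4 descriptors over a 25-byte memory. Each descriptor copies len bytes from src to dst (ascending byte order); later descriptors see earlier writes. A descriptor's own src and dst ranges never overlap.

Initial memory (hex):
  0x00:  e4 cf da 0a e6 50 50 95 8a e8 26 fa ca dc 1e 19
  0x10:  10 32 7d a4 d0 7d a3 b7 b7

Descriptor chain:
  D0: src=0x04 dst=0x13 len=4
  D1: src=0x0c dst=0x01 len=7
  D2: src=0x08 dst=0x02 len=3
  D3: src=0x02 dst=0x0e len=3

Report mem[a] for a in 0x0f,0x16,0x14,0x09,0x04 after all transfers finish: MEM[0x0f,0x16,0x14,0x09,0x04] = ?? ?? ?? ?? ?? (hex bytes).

D0: mem[0x13..0x16] <- [e6 50 50 95]
D1: mem[0x01..0x07] <- [ca dc 1e 19 10 32 7d]
D2: mem[0x02..0x04] <- [8a e8 26]
D3: mem[0x0e..0x10] <- [8a e8 26]
query mem[0x0f]=0xe8, mem[0x16]=0x95, mem[0x14]=0x50, mem[0x09]=0xe8, mem[0x04]=0x26

MEM[0x0f,0x16,0x14,0x09,0x04] = e8 95 50 e8 26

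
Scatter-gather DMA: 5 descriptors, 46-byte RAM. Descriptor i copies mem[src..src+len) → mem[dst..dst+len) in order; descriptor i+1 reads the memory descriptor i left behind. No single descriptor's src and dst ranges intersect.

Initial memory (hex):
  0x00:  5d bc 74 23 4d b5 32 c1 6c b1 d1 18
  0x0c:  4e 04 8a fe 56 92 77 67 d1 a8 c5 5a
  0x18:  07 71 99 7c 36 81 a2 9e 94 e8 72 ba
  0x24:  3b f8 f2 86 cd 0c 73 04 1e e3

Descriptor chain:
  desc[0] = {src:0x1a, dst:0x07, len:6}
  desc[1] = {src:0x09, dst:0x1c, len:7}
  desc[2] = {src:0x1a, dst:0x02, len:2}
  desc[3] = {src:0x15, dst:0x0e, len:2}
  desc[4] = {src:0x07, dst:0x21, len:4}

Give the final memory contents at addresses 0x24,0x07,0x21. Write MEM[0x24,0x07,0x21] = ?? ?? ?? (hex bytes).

#0 dst[0x07+6] := {0x99,0x7c,0x36,0x81,0xa2,0x9e}
#1 dst[0x1c+7] := {0x36,0x81,0xa2,0x9e,0x04,0x8a,0xfe}
#2 dst[0x02+2] := {0x99,0x7c}
#3 dst[0x0e+2] := {0xa8,0xc5}
#4 dst[0x21+4] := {0x99,0x7c,0x36,0x81}
query mem[0x24]=0x81, mem[0x07]=0x99, mem[0x21]=0x99

MEM[0x24,0x07,0x21] = 81 99 99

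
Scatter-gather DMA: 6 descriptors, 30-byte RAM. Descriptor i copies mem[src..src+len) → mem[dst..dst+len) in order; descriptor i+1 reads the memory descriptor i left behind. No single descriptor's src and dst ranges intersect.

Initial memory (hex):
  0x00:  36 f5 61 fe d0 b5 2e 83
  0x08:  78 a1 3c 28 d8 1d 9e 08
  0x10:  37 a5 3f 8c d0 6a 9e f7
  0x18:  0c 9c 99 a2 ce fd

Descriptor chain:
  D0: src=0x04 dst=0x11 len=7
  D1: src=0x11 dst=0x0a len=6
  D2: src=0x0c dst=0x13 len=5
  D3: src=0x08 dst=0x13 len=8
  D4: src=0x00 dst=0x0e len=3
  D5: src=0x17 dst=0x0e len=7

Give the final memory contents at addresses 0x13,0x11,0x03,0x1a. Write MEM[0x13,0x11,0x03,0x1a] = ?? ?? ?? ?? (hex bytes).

D0: mem[0x11..0x17] <- [d0 b5 2e 83 78 a1 3c]
D1: mem[0x0a..0x0f] <- [d0 b5 2e 83 78 a1]
D2: mem[0x13..0x17] <- [2e 83 78 a1 37]
D3: mem[0x13..0x1a] <- [78 a1 d0 b5 2e 83 78 a1]
D4: mem[0x0e..0x10] <- [36 f5 61]
D5: mem[0x0e..0x14] <- [2e 83 78 a1 a2 ce fd]
query mem[0x13]=0xce, mem[0x11]=0xa1, mem[0x03]=0xfe, mem[0x1a]=0xa1

MEM[0x13,0x11,0x03,0x1a] = ce a1 fe a1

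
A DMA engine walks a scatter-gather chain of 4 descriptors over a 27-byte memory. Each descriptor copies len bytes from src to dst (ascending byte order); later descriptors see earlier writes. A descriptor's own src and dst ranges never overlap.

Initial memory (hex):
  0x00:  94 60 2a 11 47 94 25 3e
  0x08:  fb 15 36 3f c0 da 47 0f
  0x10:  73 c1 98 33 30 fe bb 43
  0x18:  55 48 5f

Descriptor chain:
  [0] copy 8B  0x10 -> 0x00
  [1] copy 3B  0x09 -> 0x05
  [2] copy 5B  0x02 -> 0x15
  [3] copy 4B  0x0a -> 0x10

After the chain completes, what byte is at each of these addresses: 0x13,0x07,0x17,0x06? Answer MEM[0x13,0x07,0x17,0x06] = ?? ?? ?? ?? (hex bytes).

MEM[0x13,0x07,0x17,0x06] = da 3f 30 36

D0: mem[0x00..0x07] <- [73 c1 98 33 30 fe bb 43]
D1: mem[0x05..0x07] <- [15 36 3f]
D2: mem[0x15..0x19] <- [98 33 30 15 36]
D3: mem[0x10..0x13] <- [36 3f c0 da]
query mem[0x13]=0xda, mem[0x07]=0x3f, mem[0x17]=0x30, mem[0x06]=0x36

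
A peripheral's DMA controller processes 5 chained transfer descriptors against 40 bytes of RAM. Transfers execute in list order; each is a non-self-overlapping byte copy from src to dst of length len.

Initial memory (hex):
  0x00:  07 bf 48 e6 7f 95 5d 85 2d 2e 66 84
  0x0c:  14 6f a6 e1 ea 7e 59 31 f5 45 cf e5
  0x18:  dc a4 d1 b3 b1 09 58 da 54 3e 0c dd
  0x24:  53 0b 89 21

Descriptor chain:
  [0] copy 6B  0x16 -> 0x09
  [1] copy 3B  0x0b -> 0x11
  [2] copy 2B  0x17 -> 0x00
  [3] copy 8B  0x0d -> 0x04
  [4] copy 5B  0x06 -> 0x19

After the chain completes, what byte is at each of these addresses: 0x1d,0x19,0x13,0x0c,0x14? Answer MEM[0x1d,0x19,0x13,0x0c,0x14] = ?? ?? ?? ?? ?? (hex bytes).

#0 dst[0x09+6] := {0xcf,0xe5,0xdc,0xa4,0xd1,0xb3}
#1 dst[0x11+3] := {0xdc,0xa4,0xd1}
#2 dst[0x00+2] := {0xe5,0xdc}
#3 dst[0x04+8] := {0xd1,0xb3,0xe1,0xea,0xdc,0xa4,0xd1,0xf5}
#4 dst[0x19+5] := {0xe1,0xea,0xdc,0xa4,0xd1}
query mem[0x1d]=0xd1, mem[0x19]=0xe1, mem[0x13]=0xd1, mem[0x0c]=0xa4, mem[0x14]=0xf5

MEM[0x1d,0x19,0x13,0x0c,0x14] = d1 e1 d1 a4 f5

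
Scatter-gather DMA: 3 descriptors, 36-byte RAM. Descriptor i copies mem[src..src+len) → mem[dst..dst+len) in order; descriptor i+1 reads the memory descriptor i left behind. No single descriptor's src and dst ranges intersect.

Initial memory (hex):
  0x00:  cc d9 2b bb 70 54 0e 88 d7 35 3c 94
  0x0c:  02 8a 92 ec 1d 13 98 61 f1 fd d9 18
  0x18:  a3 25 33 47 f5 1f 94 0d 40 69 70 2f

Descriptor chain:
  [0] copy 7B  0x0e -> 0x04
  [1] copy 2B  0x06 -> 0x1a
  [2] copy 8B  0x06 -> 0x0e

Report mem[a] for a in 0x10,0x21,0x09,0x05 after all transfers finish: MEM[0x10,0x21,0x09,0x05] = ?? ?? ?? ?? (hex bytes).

  after D0: wrote 7B at 0x04 = 92ec1d139861f1
  after D1: wrote 2B at 0x1a = 1d13
  after D2: wrote 8B at 0x0e = 1d139861f194028a
query mem[0x10]=0x98, mem[0x21]=0x69, mem[0x09]=0x61, mem[0x05]=0xec

MEM[0x10,0x21,0x09,0x05] = 98 69 61 ec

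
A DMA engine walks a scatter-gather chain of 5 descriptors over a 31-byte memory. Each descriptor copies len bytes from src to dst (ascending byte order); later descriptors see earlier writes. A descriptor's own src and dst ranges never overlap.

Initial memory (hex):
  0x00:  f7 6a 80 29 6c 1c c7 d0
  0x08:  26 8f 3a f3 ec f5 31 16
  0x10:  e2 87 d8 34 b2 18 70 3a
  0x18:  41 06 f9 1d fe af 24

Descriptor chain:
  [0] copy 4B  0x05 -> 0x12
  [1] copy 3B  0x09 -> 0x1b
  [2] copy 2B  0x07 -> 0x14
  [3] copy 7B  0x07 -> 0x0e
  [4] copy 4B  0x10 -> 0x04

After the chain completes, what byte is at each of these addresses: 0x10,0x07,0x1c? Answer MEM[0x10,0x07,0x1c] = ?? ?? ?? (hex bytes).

  after D0: wrote 4B at 0x12 = 1cc7d026
  after D1: wrote 3B at 0x1b = 8f3af3
  after D2: wrote 2B at 0x14 = d026
  after D3: wrote 7B at 0x0e = d0268f3af3ecf5
  after D4: wrote 4B at 0x04 = 8f3af3ec
query mem[0x10]=0x8f, mem[0x07]=0xec, mem[0x1c]=0x3a

MEM[0x10,0x07,0x1c] = 8f ec 3a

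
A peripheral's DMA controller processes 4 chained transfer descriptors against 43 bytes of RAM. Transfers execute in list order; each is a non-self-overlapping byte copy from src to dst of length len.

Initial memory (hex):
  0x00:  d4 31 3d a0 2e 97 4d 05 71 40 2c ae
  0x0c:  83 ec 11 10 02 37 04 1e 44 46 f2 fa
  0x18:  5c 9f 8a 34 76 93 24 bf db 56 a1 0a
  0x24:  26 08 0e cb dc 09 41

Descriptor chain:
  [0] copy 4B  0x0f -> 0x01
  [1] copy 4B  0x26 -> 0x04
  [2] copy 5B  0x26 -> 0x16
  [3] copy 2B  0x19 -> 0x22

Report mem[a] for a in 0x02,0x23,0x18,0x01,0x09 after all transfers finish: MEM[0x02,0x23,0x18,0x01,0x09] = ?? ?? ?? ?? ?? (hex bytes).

[0] 0x0f->0x01 len=4 : 10 02 37 04
[1] 0x26->0x04 len=4 : 0e cb dc 09
[2] 0x26->0x16 len=5 : 0e cb dc 09 41
[3] 0x19->0x22 len=2 : 09 41
query mem[0x02]=0x02, mem[0x23]=0x41, mem[0x18]=0xdc, mem[0x01]=0x10, mem[0x09]=0x40

MEM[0x02,0x23,0x18,0x01,0x09] = 02 41 dc 10 40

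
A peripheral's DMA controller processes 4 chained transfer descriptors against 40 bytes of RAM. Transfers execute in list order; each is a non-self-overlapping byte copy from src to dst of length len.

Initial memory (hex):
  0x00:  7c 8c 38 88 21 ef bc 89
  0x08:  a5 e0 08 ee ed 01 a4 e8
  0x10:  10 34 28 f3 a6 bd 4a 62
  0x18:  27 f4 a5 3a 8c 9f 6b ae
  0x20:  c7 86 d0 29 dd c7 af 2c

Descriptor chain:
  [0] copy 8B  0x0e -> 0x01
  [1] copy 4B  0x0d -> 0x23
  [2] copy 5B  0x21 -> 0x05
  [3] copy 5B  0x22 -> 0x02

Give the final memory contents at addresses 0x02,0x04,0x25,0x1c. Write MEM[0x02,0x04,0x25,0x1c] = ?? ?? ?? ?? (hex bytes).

#0 dst[0x01+8] := {0xa4,0xe8,0x10,0x34,0x28,0xf3,0xa6,0xbd}
#1 dst[0x23+4] := {0x01,0xa4,0xe8,0x10}
#2 dst[0x05+5] := {0x86,0xd0,0x01,0xa4,0xe8}
#3 dst[0x02+5] := {0xd0,0x01,0xa4,0xe8,0x10}
query mem[0x02]=0xd0, mem[0x04]=0xa4, mem[0x25]=0xe8, mem[0x1c]=0x8c

MEM[0x02,0x04,0x25,0x1c] = d0 a4 e8 8c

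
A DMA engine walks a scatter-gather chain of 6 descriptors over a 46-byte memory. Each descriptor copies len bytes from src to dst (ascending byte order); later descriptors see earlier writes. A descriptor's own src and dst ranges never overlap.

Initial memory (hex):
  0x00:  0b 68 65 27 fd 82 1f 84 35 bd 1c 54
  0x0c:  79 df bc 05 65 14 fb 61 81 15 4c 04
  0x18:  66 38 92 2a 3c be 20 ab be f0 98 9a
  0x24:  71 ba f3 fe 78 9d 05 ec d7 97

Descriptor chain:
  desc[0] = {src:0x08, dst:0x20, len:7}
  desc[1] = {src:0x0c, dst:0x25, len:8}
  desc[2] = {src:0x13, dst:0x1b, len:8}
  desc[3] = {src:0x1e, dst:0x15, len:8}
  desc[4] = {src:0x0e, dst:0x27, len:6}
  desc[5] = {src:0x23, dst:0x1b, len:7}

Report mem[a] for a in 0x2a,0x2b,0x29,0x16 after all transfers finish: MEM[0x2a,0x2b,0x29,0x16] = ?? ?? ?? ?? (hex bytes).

  after D0: wrote 7B at 0x20 = 35bd1c5479dfbc
  after D1: wrote 8B at 0x25 = 79dfbc056514fb61
  after D2: wrote 8B at 0x1b = 6181154c04663892
  after D3: wrote 8B at 0x15 = 4c04663892547979
  after D4: wrote 6B at 0x27 = bc056514fb61
  after D5: wrote 7B at 0x1b = 547979dfbc0565
query mem[0x2a]=0x14, mem[0x2b]=0xfb, mem[0x29]=0x65, mem[0x16]=0x04

MEM[0x2a,0x2b,0x29,0x16] = 14 fb 65 04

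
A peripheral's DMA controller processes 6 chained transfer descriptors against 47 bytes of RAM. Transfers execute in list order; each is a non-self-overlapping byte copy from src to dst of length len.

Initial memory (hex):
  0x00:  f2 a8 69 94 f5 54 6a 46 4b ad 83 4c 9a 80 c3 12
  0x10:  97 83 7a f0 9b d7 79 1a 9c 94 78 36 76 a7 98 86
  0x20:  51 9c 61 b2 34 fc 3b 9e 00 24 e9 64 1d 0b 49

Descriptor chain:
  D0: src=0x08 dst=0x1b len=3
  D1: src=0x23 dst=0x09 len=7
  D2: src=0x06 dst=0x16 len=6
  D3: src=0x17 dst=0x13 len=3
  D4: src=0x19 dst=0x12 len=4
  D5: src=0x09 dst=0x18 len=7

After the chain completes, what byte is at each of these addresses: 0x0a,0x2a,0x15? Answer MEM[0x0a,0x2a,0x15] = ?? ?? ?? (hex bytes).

D0: mem[0x1b..0x1d] <- [4b ad 83]
D1: mem[0x09..0x0f] <- [b2 34 fc 3b 9e 00 24]
D2: mem[0x16..0x1b] <- [6a 46 4b b2 34 fc]
D3: mem[0x13..0x15] <- [46 4b b2]
D4: mem[0x12..0x15] <- [b2 34 fc ad]
D5: mem[0x18..0x1e] <- [b2 34 fc 3b 9e 00 24]
query mem[0x0a]=0x34, mem[0x2a]=0xe9, mem[0x15]=0xad

MEM[0x0a,0x2a,0x15] = 34 e9 ad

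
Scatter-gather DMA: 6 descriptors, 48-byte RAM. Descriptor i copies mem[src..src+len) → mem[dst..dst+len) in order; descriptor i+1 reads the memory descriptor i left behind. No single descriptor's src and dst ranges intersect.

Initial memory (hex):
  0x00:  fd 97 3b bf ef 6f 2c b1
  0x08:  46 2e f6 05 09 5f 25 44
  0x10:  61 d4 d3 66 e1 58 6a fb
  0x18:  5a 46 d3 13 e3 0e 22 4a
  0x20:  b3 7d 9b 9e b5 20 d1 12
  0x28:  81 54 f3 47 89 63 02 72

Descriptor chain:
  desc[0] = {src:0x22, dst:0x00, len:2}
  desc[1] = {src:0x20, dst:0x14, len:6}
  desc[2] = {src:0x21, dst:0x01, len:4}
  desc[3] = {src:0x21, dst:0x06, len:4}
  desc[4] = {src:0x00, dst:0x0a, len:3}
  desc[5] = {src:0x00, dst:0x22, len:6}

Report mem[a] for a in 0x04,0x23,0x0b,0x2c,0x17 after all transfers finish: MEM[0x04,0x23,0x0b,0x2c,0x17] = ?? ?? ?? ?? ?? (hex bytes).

#0 dst[0x00+2] := {0x9b,0x9e}
#1 dst[0x14+6] := {0xb3,0x7d,0x9b,0x9e,0xb5,0x20}
#2 dst[0x01+4] := {0x7d,0x9b,0x9e,0xb5}
#3 dst[0x06+4] := {0x7d,0x9b,0x9e,0xb5}
#4 dst[0x0a+3] := {0x9b,0x7d,0x9b}
#5 dst[0x22+6] := {0x9b,0x7d,0x9b,0x9e,0xb5,0x6f}
query mem[0x04]=0xb5, mem[0x23]=0x7d, mem[0x0b]=0x7d, mem[0x2c]=0x89, mem[0x17]=0x9e

MEM[0x04,0x23,0x0b,0x2c,0x17] = b5 7d 7d 89 9e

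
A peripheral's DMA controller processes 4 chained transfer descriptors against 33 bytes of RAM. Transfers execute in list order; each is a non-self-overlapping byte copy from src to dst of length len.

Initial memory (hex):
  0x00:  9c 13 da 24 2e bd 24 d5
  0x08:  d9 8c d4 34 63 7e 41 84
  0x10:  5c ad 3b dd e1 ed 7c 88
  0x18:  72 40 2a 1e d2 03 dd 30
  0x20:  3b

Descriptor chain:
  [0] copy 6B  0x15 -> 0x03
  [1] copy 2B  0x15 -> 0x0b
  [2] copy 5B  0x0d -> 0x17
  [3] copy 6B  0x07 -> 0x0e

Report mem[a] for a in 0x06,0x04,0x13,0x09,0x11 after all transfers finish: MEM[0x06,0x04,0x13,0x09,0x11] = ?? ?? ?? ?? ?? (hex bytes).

MEM[0x06,0x04,0x13,0x09,0x11] = 72 7c 7c 8c d4

[0] 0x15->0x03 len=6 : ed 7c 88 72 40 2a
[1] 0x15->0x0b len=2 : ed 7c
[2] 0x0d->0x17 len=5 : 7e 41 84 5c ad
[3] 0x07->0x0e len=6 : 40 2a 8c d4 ed 7c
query mem[0x06]=0x72, mem[0x04]=0x7c, mem[0x13]=0x7c, mem[0x09]=0x8c, mem[0x11]=0xd4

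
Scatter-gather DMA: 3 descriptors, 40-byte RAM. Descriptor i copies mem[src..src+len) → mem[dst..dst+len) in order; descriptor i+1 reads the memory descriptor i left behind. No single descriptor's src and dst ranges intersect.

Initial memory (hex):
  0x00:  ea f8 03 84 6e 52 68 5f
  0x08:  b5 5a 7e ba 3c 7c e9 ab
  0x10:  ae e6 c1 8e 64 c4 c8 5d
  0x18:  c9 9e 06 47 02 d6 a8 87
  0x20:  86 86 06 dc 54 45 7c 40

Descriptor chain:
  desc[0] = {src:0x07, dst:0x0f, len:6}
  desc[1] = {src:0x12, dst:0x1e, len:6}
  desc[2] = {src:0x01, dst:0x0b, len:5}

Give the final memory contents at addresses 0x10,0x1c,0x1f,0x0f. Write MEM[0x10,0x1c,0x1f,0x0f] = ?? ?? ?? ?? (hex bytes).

MEM[0x10,0x1c,0x1f,0x0f] = b5 02 ba 52

  after D0: wrote 6B at 0x0f = 5fb55a7eba3c
  after D1: wrote 6B at 0x1e = 7eba3cc4c85d
  after D2: wrote 5B at 0x0b = f803846e52
query mem[0x10]=0xb5, mem[0x1c]=0x02, mem[0x1f]=0xba, mem[0x0f]=0x52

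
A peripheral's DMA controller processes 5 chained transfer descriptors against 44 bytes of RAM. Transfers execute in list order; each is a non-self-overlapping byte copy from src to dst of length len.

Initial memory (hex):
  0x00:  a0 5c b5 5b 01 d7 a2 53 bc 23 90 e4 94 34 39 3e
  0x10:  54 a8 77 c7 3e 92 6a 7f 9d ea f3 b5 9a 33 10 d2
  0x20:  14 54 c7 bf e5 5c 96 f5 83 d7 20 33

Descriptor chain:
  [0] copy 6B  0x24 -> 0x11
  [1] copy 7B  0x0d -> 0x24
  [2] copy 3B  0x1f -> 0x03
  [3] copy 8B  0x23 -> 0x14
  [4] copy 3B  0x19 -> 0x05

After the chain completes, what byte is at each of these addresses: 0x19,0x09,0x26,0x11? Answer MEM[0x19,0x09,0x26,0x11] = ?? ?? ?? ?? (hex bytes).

MEM[0x19,0x09,0x26,0x11] = e5 23 3e e5

#0 dst[0x11+6] := {0xe5,0x5c,0x96,0xf5,0x83,0xd7}
#1 dst[0x24+7] := {0x34,0x39,0x3e,0x54,0xe5,0x5c,0x96}
#2 dst[0x03+3] := {0xd2,0x14,0x54}
#3 dst[0x14+8] := {0xbf,0x34,0x39,0x3e,0x54,0xe5,0x5c,0x96}
#4 dst[0x05+3] := {0xe5,0x5c,0x96}
query mem[0x19]=0xe5, mem[0x09]=0x23, mem[0x26]=0x3e, mem[0x11]=0xe5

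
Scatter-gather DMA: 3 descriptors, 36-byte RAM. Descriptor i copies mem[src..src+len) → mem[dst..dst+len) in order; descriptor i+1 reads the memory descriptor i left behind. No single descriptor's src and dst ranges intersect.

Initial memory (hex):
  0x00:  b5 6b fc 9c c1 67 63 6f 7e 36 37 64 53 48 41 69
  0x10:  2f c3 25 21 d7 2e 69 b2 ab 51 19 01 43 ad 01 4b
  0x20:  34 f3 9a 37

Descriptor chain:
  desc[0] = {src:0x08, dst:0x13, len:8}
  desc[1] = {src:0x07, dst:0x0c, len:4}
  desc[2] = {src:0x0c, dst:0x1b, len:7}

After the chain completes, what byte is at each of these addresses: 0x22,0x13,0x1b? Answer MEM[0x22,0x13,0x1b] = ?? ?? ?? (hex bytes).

#0 dst[0x13+8] := {0x7e,0x36,0x37,0x64,0x53,0x48,0x41,0x69}
#1 dst[0x0c+4] := {0x6f,0x7e,0x36,0x37}
#2 dst[0x1b+7] := {0x6f,0x7e,0x36,0x37,0x2f,0xc3,0x25}
query mem[0x22]=0x9a, mem[0x13]=0x7e, mem[0x1b]=0x6f

MEM[0x22,0x13,0x1b] = 9a 7e 6f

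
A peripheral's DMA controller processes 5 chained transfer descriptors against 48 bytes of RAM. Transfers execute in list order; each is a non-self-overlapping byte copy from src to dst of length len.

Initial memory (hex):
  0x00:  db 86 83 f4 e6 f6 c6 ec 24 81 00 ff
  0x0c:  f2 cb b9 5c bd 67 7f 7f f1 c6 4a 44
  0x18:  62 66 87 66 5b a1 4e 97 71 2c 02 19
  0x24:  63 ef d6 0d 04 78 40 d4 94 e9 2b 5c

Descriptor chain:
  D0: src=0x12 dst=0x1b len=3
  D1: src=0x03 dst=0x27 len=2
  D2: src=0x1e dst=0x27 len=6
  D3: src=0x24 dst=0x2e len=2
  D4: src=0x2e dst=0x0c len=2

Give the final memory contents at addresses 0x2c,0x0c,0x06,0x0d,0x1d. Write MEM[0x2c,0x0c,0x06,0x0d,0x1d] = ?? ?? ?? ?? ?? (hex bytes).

MEM[0x2c,0x0c,0x06,0x0d,0x1d] = 19 63 c6 ef f1

#0 dst[0x1b+3] := {0x7f,0x7f,0xf1}
#1 dst[0x27+2] := {0xf4,0xe6}
#2 dst[0x27+6] := {0x4e,0x97,0x71,0x2c,0x02,0x19}
#3 dst[0x2e+2] := {0x63,0xef}
#4 dst[0x0c+2] := {0x63,0xef}
query mem[0x2c]=0x19, mem[0x0c]=0x63, mem[0x06]=0xc6, mem[0x0d]=0xef, mem[0x1d]=0xf1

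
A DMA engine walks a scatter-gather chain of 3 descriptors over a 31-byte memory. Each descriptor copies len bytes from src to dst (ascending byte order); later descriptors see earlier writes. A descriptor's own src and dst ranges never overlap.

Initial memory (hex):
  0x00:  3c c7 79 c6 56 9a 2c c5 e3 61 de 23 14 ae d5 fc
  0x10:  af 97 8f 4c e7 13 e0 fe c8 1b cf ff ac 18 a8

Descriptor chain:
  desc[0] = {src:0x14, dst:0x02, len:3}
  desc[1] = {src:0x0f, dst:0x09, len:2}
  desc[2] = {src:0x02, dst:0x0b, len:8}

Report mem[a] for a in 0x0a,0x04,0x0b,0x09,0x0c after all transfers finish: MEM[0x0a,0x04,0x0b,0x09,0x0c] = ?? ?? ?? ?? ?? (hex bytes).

MEM[0x0a,0x04,0x0b,0x09,0x0c] = af e0 e7 fc 13

  after D0: wrote 3B at 0x02 = e713e0
  after D1: wrote 2B at 0x09 = fcaf
  after D2: wrote 8B at 0x0b = e713e09a2cc5e3fc
query mem[0x0a]=0xaf, mem[0x04]=0xe0, mem[0x0b]=0xe7, mem[0x09]=0xfc, mem[0x0c]=0x13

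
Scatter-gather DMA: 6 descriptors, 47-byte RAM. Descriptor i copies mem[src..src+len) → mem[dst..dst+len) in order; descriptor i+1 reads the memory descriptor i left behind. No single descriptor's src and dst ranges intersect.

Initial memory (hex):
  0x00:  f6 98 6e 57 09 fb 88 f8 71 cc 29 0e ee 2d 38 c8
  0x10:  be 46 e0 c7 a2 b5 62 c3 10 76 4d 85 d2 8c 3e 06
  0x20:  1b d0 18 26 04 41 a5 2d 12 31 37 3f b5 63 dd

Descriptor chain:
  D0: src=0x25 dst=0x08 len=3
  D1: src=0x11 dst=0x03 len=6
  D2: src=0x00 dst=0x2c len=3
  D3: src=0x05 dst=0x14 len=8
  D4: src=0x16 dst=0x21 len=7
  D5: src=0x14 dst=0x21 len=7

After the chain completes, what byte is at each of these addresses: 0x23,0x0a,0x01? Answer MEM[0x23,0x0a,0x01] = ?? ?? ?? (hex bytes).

  after D0: wrote 3B at 0x08 = 41a52d
  after D1: wrote 6B at 0x03 = 46e0c7a2b562
  after D2: wrote 3B at 0x2c = f6986e
  after D3: wrote 8B at 0x14 = c7a2b562a52d0eee
  after D4: wrote 7B at 0x21 = b562a52d0eeed2
  after D5: wrote 7B at 0x21 = c7a2b562a52d0e
query mem[0x23]=0xb5, mem[0x0a]=0x2d, mem[0x01]=0x98

MEM[0x23,0x0a,0x01] = b5 2d 98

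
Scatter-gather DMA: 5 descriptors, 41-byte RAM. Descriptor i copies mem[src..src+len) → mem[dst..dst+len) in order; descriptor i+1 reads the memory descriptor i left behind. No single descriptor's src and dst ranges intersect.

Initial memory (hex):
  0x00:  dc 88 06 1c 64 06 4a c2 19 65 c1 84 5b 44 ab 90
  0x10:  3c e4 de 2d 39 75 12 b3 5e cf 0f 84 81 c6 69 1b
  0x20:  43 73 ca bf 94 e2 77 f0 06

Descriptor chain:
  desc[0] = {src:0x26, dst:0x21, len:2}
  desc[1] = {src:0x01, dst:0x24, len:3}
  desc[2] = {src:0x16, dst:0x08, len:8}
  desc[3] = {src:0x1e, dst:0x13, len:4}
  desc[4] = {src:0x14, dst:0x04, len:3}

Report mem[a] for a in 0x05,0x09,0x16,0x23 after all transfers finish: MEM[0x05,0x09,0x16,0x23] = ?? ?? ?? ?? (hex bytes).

#0 dst[0x21+2] := {0x77,0xf0}
#1 dst[0x24+3] := {0x88,0x06,0x1c}
#2 dst[0x08+8] := {0x12,0xb3,0x5e,0xcf,0x0f,0x84,0x81,0xc6}
#3 dst[0x13+4] := {0x69,0x1b,0x43,0x77}
#4 dst[0x04+3] := {0x1b,0x43,0x77}
query mem[0x05]=0x43, mem[0x09]=0xb3, mem[0x16]=0x77, mem[0x23]=0xbf

MEM[0x05,0x09,0x16,0x23] = 43 b3 77 bf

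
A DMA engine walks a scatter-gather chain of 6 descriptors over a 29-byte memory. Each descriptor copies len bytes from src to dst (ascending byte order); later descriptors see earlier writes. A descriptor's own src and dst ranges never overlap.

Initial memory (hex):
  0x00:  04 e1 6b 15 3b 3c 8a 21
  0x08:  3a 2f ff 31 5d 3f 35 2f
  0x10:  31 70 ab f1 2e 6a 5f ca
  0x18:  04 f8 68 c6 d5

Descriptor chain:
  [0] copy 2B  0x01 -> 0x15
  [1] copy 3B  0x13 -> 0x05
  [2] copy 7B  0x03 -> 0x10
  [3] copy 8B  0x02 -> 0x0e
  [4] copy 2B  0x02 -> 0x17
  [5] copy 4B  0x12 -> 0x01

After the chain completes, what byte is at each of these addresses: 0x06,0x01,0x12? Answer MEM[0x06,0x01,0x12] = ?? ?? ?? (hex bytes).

#0 dst[0x15+2] := {0xe1,0x6b}
#1 dst[0x05+3] := {0xf1,0x2e,0xe1}
#2 dst[0x10+7] := {0x15,0x3b,0xf1,0x2e,0xe1,0x3a,0x2f}
#3 dst[0x0e+8] := {0x6b,0x15,0x3b,0xf1,0x2e,0xe1,0x3a,0x2f}
#4 dst[0x17+2] := {0x6b,0x15}
#5 dst[0x01+4] := {0x2e,0xe1,0x3a,0x2f}
query mem[0x06]=0x2e, mem[0x01]=0x2e, mem[0x12]=0x2e

MEM[0x06,0x01,0x12] = 2e 2e 2e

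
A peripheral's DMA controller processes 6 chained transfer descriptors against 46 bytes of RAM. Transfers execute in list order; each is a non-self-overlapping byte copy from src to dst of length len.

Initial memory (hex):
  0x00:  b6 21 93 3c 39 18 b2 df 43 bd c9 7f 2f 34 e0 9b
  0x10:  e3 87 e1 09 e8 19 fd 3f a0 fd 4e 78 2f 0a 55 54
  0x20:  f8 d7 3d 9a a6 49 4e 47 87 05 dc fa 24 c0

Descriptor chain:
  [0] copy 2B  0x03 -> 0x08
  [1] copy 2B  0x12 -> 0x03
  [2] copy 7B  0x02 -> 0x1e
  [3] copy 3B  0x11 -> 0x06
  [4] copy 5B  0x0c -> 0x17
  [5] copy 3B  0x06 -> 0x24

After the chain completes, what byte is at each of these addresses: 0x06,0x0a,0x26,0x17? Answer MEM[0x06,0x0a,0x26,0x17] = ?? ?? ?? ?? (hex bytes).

[0] 0x03->0x08 len=2 : 3c 39
[1] 0x12->0x03 len=2 : e1 09
[2] 0x02->0x1e len=7 : 93 e1 09 18 b2 df 3c
[3] 0x11->0x06 len=3 : 87 e1 09
[4] 0x0c->0x17 len=5 : 2f 34 e0 9b e3
[5] 0x06->0x24 len=3 : 87 e1 09
query mem[0x06]=0x87, mem[0x0a]=0xc9, mem[0x26]=0x09, mem[0x17]=0x2f

MEM[0x06,0x0a,0x26,0x17] = 87 c9 09 2f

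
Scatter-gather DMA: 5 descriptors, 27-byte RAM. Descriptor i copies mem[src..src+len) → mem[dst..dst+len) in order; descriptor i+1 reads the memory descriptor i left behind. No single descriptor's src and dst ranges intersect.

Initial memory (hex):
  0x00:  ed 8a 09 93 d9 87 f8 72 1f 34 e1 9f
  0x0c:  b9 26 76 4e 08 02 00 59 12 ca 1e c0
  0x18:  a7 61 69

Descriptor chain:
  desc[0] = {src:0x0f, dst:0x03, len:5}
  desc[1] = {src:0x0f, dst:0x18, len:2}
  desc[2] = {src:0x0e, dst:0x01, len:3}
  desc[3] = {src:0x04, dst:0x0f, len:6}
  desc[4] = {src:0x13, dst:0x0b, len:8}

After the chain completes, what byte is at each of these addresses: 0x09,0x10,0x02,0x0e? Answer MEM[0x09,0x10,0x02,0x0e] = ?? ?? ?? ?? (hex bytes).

MEM[0x09,0x10,0x02,0x0e] = 34 4e 4e 1e

  after D0: wrote 5B at 0x03 = 4e08020059
  after D1: wrote 2B at 0x18 = 4e08
  after D2: wrote 3B at 0x01 = 764e08
  after D3: wrote 6B at 0x0f = 080200591f34
  after D4: wrote 8B at 0x0b = 1f34ca1ec04e0869
query mem[0x09]=0x34, mem[0x10]=0x4e, mem[0x02]=0x4e, mem[0x0e]=0x1e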